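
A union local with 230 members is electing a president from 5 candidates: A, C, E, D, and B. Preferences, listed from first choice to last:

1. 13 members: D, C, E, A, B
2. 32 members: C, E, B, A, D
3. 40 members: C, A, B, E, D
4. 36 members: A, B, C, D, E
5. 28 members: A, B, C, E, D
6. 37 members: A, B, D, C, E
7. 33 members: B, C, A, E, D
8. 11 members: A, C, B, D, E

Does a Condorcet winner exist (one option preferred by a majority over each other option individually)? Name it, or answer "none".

none

Checking pairwise contests:
C beats A 118–112.
B beats C 134–96.
A beats E 185–45.
A beats D 217–13.
A beats B 165–65.
Every option loses at least one head-to-head, so there is no Condorcet winner.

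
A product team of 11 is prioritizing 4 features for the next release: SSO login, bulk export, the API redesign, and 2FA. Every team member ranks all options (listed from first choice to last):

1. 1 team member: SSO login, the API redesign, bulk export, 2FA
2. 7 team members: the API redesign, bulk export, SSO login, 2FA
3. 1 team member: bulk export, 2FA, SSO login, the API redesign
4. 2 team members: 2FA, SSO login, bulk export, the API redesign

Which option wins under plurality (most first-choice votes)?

First-place votes: SSO login 1, bulk export 1, the API redesign 7, 2FA 2.
the API redesign has the most first-place votes.

the API redesign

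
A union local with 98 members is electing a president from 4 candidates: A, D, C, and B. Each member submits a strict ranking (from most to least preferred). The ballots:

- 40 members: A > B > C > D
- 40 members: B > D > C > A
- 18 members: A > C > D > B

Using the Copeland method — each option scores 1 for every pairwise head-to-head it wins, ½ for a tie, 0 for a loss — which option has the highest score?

A

A: beats D, C, and B → score 3.
D: loses to A, C, and B → score 0.
C: beats D; loses to A and B → score 1.
B: beats D and C; loses to A → score 2.
A has the best pairwise record.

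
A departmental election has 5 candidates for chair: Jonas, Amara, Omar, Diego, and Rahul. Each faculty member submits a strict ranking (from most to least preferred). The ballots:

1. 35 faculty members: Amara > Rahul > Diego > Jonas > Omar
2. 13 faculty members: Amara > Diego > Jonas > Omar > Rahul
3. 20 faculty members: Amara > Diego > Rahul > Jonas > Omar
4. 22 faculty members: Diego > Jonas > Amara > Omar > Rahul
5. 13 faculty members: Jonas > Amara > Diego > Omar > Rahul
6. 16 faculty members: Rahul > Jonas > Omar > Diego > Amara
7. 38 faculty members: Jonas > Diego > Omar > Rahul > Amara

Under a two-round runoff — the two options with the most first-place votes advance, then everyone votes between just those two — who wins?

Jonas

Round 1 first-place votes: Jonas 51, Amara 68, Omar 0, Diego 22, Rahul 16.
Amara and Jonas advance.
Runoff: Amara is preferred to Jonas by 68 voters; Jonas by 89.
Jonas wins the runoff.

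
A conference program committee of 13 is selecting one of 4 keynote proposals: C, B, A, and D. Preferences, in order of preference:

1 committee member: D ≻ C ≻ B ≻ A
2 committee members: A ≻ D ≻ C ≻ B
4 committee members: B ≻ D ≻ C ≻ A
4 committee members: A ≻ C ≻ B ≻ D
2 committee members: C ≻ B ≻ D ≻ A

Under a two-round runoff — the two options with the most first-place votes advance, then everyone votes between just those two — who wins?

Round 1 first-place votes: C 2, B 4, A 6, D 1.
A and B advance.
Runoff: A is preferred to B by 6 voters; B by 7.
B wins the runoff.

B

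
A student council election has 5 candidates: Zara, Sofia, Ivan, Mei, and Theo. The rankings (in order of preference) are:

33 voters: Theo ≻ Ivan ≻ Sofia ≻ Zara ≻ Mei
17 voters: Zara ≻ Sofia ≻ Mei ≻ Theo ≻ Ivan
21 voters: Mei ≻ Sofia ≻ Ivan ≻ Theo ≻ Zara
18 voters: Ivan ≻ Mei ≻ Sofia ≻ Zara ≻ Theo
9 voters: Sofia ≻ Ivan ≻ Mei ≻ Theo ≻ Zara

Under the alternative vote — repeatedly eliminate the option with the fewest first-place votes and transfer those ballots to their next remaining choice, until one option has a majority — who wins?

Round 1: Zara 17, Sofia 9, Ivan 18, Mei 21, Theo 33. Eliminate Sofia.
Round 2: Zara 17, Ivan 27, Mei 21, Theo 33. Eliminate Zara.
Round 3: Ivan 27, Mei 38, Theo 33. Eliminate Ivan.
Round 4: Mei 65, Theo 33. Mei has a majority.

Mei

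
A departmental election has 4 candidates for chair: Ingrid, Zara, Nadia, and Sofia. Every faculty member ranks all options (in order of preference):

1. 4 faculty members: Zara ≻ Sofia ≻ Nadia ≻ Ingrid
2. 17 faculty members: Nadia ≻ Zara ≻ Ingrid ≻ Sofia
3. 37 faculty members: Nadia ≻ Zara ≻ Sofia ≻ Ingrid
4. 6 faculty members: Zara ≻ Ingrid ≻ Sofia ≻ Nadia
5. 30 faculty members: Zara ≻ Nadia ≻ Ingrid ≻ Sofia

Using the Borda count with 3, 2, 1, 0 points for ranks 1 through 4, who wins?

Ingrid: 4·0 + 17·1 + 37·0 + 6·2 + 30·1 = 59
Zara: 4·3 + 17·2 + 37·2 + 6·3 + 30·3 = 228
Nadia: 4·1 + 17·3 + 37·3 + 6·0 + 30·2 = 226
Sofia: 4·2 + 17·0 + 37·1 + 6·1 + 30·0 = 51
Zara has the highest Borda score (228).

Zara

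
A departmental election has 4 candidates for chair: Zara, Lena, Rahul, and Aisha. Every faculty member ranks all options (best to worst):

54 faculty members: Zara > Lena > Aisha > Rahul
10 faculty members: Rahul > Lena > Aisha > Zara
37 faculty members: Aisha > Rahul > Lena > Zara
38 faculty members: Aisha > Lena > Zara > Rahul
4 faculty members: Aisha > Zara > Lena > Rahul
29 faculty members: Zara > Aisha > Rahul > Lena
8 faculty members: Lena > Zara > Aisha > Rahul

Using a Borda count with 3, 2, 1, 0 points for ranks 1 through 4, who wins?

Zara: 54·3 + 10·0 + 37·0 + 38·1 + 4·2 + 29·3 + 8·2 = 311
Lena: 54·2 + 10·2 + 37·1 + 38·2 + 4·1 + 29·0 + 8·3 = 269
Rahul: 54·0 + 10·3 + 37·2 + 38·0 + 4·0 + 29·1 + 8·0 = 133
Aisha: 54·1 + 10·1 + 37·3 + 38·3 + 4·3 + 29·2 + 8·1 = 367
Aisha has the highest Borda score (367).

Aisha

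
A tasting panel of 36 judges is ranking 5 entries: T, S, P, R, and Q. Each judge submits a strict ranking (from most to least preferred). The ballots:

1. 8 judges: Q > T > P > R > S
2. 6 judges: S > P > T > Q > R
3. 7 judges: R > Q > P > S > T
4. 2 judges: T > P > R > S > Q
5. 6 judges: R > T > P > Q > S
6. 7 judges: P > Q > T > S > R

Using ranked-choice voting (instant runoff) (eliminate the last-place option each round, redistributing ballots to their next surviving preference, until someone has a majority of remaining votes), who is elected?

P

Round 1: T 2, S 6, P 7, R 13, Q 8. Eliminate T.
Round 2: S 6, P 9, R 13, Q 8. Eliminate S.
Round 3: P 15, R 13, Q 8. Eliminate Q.
Round 4: P 23, R 13. P has a majority.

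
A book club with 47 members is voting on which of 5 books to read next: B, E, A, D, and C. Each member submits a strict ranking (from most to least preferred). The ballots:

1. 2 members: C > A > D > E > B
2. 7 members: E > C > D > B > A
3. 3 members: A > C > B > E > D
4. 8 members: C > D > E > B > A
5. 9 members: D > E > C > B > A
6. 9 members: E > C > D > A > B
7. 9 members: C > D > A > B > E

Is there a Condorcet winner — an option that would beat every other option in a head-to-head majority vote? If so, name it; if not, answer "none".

Checking pairwise contests:
E beats B 35–12.
D beats E 28–19.
B beats A 24–23.
C beats D 38–9.
E beats C 25–22.
Every option loses at least one head-to-head, so there is no Condorcet winner.

none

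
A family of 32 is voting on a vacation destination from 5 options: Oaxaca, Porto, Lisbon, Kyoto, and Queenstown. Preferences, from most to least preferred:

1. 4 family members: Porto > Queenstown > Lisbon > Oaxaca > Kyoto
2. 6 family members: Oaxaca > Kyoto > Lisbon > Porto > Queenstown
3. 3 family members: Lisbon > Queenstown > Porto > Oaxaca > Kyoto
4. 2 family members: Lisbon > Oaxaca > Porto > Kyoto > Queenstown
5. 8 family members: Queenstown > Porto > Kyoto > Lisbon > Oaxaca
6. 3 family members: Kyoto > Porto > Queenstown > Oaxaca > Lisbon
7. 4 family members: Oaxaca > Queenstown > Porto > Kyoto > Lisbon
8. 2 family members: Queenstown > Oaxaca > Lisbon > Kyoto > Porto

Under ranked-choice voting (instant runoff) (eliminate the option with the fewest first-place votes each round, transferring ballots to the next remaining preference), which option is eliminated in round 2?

Round 1: Oaxaca 10, Porto 4, Lisbon 5, Kyoto 3, Queenstown 10. Eliminate Kyoto.
Round 2: Oaxaca 10, Porto 7, Lisbon 5, Queenstown 10. Eliminate Lisbon.

Lisbon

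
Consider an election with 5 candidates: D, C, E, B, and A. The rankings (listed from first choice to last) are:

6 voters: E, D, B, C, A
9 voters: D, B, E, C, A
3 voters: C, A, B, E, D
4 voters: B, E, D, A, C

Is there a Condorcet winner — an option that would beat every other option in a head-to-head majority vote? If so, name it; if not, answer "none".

Checking pairwise contests:
E beats D 13–9.
D beats C 19–3.
B beats E 16–6.
D beats B 15–7.
D beats A 19–3.
Every option loses at least one head-to-head, so there is no Condorcet winner.

none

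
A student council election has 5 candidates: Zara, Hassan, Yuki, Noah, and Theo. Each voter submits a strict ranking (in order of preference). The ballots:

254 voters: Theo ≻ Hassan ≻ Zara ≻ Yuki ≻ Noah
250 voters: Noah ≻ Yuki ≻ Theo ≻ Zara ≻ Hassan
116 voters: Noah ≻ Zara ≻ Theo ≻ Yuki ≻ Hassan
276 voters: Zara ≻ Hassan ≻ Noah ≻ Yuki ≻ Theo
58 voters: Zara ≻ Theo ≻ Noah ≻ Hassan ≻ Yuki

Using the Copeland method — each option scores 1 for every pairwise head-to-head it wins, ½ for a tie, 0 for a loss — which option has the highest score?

Zara

Zara: beats Hassan, Yuki, and Noah; loses to Theo → score 3.
Hassan: beats Yuki and Noah; loses to Zara and Theo → score 2.
Yuki: beats Theo; loses to Zara, Hassan, and Noah → score 1.
Noah: beats Yuki and Theo; loses to Zara and Hassan → score 2.
Theo: beats Zara and Hassan; loses to Yuki and Noah → score 2.
Zara has the best pairwise record.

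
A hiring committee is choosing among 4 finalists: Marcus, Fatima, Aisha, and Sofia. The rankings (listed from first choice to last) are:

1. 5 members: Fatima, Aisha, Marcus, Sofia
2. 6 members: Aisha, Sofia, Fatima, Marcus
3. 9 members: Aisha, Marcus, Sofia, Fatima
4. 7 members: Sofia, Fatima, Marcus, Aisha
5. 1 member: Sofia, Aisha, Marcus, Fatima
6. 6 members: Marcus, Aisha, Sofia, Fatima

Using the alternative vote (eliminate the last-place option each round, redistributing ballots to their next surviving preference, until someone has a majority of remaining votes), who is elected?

Aisha

Round 1: Marcus 6, Fatima 5, Aisha 15, Sofia 8. Eliminate Fatima.
Round 2: Marcus 6, Aisha 20, Sofia 8. Aisha has a majority.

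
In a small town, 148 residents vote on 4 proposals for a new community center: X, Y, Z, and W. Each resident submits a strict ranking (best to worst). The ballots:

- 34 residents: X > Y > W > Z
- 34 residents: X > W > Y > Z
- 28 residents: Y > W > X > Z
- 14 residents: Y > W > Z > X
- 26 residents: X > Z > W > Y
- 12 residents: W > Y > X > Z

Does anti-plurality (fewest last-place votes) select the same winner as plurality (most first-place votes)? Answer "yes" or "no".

no

Anti-plurality — last-place votes: X 14, Y 26, Z 108, W 0. Winner: W.
Plurality — first-place votes: X 94, Y 42, Z 0, W 12. Winner: X.
The two methods disagree.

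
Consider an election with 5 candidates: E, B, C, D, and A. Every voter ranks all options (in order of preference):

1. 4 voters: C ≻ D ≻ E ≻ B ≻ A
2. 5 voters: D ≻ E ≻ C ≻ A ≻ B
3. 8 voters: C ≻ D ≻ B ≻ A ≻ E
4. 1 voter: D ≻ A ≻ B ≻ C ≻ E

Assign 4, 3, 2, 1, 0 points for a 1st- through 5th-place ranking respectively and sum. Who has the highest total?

D

E: 4·2 + 5·3 + 8·0 + 1·0 = 23
B: 4·1 + 5·0 + 8·2 + 1·2 = 22
C: 4·4 + 5·2 + 8·4 + 1·1 = 59
D: 4·3 + 5·4 + 8·3 + 1·4 = 60
A: 4·0 + 5·1 + 8·1 + 1·3 = 16
D has the highest Borda score (60).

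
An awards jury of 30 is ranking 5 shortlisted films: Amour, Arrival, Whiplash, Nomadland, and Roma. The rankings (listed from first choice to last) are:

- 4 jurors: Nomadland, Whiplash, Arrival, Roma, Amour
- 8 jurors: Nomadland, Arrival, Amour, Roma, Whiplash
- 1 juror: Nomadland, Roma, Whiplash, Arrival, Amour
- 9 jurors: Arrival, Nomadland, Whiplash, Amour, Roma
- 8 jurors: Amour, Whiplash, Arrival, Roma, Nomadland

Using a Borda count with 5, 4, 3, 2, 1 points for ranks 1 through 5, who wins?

Arrival

Amour: 4·1 + 8·3 + 1·1 + 9·2 + 8·5 = 87
Arrival: 4·3 + 8·4 + 1·2 + 9·5 + 8·3 = 115
Whiplash: 4·4 + 8·1 + 1·3 + 9·3 + 8·4 = 86
Nomadland: 4·5 + 8·5 + 1·5 + 9·4 + 8·1 = 109
Roma: 4·2 + 8·2 + 1·4 + 9·1 + 8·2 = 53
Arrival has the highest Borda score (115).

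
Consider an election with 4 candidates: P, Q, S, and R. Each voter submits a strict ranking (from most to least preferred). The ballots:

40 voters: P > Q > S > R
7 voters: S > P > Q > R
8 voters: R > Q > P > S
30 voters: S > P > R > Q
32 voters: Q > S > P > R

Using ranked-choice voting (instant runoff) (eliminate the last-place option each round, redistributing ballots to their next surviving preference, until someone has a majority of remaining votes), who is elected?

P

Round 1: P 40, Q 32, S 37, R 8. Eliminate R.
Round 2: P 40, Q 40, S 37. Eliminate S.
Round 3: P 77, Q 40. P has a majority.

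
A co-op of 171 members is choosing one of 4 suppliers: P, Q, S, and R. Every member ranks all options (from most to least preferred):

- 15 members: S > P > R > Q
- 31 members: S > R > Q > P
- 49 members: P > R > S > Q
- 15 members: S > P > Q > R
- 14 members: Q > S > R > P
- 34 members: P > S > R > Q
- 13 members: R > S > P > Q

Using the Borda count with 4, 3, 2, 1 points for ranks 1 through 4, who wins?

P: 15·3 + 31·1 + 49·4 + 15·3 + 14·1 + 34·4 + 13·2 = 493
Q: 15·1 + 31·2 + 49·1 + 15·2 + 14·4 + 34·1 + 13·1 = 259
S: 15·4 + 31·4 + 49·2 + 15·4 + 14·3 + 34·3 + 13·3 = 525
R: 15·2 + 31·3 + 49·3 + 15·1 + 14·2 + 34·2 + 13·4 = 433
S has the highest Borda score (525).

S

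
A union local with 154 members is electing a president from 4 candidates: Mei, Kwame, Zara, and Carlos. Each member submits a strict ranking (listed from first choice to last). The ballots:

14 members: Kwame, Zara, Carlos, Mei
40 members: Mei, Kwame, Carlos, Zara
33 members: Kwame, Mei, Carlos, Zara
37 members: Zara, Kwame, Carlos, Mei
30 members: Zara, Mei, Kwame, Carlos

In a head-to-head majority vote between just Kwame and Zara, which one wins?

Voters preferring Kwame to Zara: 87; preferring Zara to Kwame: 67.
Kwame wins the head-to-head.

Kwame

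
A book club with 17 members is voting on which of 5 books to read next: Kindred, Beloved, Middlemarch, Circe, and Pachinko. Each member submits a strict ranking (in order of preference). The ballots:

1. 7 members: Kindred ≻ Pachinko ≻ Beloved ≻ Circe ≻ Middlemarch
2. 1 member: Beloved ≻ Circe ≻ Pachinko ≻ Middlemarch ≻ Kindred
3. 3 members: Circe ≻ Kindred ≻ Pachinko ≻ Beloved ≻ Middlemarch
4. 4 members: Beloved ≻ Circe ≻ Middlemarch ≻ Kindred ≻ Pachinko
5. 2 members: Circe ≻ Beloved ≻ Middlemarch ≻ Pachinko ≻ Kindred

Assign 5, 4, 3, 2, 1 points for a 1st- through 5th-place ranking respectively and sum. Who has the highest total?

Kindred: 7·5 + 1·1 + 3·4 + 4·2 + 2·1 = 58
Beloved: 7·3 + 1·5 + 3·2 + 4·5 + 2·4 = 60
Middlemarch: 7·1 + 1·2 + 3·1 + 4·3 + 2·3 = 30
Circe: 7·2 + 1·4 + 3·5 + 4·4 + 2·5 = 59
Pachinko: 7·4 + 1·3 + 3·3 + 4·1 + 2·2 = 48
Beloved has the highest Borda score (60).

Beloved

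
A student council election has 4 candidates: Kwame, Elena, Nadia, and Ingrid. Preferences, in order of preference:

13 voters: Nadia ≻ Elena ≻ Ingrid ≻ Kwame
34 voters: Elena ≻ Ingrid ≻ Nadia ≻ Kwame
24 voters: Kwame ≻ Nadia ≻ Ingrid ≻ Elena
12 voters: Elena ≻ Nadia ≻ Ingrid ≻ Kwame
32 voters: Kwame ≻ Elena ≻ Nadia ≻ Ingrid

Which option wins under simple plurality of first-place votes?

Kwame

First-place votes: Kwame 56, Elena 46, Nadia 13, Ingrid 0.
Kwame has the most first-place votes.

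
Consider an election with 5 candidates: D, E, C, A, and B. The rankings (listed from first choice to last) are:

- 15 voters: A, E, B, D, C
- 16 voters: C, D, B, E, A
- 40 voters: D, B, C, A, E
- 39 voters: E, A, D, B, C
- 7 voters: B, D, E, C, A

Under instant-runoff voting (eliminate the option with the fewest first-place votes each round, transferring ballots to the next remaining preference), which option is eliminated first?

Round 1: D 40, E 39, C 16, A 15, B 7. Eliminate B.

B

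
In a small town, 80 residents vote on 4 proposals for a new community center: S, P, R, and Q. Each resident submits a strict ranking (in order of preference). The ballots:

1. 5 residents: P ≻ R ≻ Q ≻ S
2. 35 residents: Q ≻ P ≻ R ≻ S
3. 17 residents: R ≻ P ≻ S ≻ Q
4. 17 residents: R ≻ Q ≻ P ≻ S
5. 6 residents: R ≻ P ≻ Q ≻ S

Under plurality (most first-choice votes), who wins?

R

First-place votes: S 0, P 5, R 40, Q 35.
R has the most first-place votes.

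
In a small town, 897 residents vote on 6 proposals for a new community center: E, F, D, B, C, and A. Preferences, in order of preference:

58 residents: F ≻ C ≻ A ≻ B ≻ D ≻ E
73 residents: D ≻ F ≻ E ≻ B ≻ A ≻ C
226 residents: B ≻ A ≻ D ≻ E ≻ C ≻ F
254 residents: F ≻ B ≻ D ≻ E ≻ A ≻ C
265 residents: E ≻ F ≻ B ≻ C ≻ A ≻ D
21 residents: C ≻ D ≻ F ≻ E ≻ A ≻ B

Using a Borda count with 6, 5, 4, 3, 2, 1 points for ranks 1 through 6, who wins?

B

E: 58·1 + 73·4 + 226·3 + 254·3 + 265·6 + 21·3 = 3443
F: 58·6 + 73·5 + 226·1 + 254·6 + 265·5 + 21·4 = 3872
D: 58·2 + 73·6 + 226·4 + 254·4 + 265·1 + 21·5 = 2844
B: 58·3 + 73·3 + 226·6 + 254·5 + 265·4 + 21·1 = 4100
C: 58·5 + 73·1 + 226·2 + 254·1 + 265·3 + 21·6 = 1990
A: 58·4 + 73·2 + 226·5 + 254·2 + 265·2 + 21·2 = 2588
B has the highest Borda score (4100).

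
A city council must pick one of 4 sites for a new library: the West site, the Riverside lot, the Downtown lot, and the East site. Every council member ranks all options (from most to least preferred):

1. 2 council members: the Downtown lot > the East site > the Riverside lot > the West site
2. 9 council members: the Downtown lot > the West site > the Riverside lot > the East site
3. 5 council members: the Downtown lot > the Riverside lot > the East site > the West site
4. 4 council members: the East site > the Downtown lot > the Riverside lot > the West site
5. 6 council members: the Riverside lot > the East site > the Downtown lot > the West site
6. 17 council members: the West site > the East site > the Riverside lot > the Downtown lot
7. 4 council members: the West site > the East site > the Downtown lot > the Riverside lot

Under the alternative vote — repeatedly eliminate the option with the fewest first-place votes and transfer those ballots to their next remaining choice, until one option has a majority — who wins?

the Downtown lot

Round 1: the West site 21, the Riverside lot 6, the Downtown lot 16, the East site 4. Eliminate the East site.
Round 2: the West site 21, the Riverside lot 6, the Downtown lot 20. Eliminate the Riverside lot.
Round 3: the West site 21, the Downtown lot 26. The Downtown lot has a majority.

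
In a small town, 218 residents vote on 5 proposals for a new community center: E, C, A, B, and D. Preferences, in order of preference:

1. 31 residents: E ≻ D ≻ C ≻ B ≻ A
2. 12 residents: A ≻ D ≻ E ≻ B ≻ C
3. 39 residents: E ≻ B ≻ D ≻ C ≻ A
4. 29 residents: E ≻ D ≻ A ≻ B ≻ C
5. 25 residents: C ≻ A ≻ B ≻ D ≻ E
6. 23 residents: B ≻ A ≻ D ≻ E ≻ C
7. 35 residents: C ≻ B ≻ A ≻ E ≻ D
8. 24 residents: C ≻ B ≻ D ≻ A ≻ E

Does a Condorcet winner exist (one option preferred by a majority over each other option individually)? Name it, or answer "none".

none

Checking pairwise contests:
A beats E 119–99.
E beats C 134–84.
C beats A 154–64.
E beats B 111–107.
E beats D 134–84.
Every option loses at least one head-to-head, so there is no Condorcet winner.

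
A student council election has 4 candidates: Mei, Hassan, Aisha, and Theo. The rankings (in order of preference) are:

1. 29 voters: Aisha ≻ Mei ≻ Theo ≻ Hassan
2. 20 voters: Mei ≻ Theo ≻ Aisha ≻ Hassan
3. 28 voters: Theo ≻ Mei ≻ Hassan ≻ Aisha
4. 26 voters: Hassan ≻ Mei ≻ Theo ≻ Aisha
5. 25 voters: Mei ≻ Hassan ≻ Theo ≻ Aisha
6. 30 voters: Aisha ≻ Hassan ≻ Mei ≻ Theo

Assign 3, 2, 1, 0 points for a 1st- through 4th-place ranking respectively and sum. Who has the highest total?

Mei: 29·2 + 20·3 + 28·2 + 26·2 + 25·3 + 30·1 = 331
Hassan: 29·0 + 20·0 + 28·1 + 26·3 + 25·2 + 30·2 = 216
Aisha: 29·3 + 20·1 + 28·0 + 26·0 + 25·0 + 30·3 = 197
Theo: 29·1 + 20·2 + 28·3 + 26·1 + 25·1 + 30·0 = 204
Mei has the highest Borda score (331).

Mei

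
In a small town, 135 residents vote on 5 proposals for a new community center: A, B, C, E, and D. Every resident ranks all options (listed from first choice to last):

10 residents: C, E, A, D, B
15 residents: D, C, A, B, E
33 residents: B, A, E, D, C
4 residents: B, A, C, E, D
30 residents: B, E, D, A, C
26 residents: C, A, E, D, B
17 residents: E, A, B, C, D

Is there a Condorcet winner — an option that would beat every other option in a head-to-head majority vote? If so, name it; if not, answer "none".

A

A vs B: 68–67 for A.
A vs C: 84–51 for A.
A vs E: 78–57 for A.
A vs D: 90–45 for A.
A beats every other option head-to-head.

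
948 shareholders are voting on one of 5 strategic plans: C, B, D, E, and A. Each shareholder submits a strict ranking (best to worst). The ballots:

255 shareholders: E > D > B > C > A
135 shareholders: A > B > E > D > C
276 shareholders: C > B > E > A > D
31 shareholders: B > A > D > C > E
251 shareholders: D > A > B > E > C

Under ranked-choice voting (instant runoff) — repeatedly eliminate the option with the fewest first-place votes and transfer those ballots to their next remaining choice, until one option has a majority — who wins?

Round 1: C 276, B 31, D 251, E 255, A 135. Eliminate B.
Round 2: C 276, D 251, E 255, A 166. Eliminate A.
Round 3: C 276, D 282, E 390. Eliminate C.
Round 4: D 282, E 666. E has a majority.

E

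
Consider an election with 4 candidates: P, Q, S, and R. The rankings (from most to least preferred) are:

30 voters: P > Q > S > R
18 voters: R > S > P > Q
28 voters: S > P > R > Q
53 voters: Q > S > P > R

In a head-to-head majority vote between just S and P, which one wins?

Voters preferring S to P: 99; preferring P to S: 30.
S wins the head-to-head.

S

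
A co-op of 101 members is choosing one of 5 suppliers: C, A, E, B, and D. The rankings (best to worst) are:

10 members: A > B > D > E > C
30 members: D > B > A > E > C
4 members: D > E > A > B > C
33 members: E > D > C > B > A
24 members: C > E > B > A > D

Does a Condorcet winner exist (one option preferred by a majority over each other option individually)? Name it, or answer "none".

E vs C: 77–24 for E.
E vs A: 61–40 for E.
E vs B: 61–40 for E.
E vs D: 57–44 for E.
E beats every other option head-to-head.

E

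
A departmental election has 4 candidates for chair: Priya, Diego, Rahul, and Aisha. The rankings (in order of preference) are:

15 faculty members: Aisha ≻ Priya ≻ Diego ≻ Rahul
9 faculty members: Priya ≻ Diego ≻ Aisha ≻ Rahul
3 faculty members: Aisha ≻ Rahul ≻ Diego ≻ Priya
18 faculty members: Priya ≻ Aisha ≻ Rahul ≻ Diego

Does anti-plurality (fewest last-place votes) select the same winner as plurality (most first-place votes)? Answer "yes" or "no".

no

Anti-plurality — last-place votes: Priya 3, Diego 18, Rahul 24, Aisha 0. Winner: Aisha.
Plurality — first-place votes: Priya 27, Diego 0, Rahul 0, Aisha 18. Winner: Priya.
The two methods disagree.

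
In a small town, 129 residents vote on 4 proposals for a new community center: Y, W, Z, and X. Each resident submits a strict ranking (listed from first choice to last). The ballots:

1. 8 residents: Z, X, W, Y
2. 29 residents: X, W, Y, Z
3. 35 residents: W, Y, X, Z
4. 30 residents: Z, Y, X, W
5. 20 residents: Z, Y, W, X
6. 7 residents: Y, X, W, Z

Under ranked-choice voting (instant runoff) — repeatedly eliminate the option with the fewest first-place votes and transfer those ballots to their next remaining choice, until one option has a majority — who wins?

X

Round 1: Y 7, W 35, Z 58, X 29. Eliminate Y.
Round 2: W 35, Z 58, X 36. Eliminate W.
Round 3: Z 58, X 71. X has a majority.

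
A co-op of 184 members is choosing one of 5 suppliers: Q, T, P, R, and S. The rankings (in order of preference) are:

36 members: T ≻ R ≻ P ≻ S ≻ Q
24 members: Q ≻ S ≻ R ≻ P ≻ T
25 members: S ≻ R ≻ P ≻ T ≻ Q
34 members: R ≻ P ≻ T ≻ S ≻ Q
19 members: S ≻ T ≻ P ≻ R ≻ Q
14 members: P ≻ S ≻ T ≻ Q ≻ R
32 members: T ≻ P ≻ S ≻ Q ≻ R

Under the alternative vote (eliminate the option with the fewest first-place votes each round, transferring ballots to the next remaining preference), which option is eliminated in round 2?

Q

Round 1: Q 24, T 68, P 14, R 34, S 44. Eliminate P.
Round 2: Q 24, T 68, R 34, S 58. Eliminate Q.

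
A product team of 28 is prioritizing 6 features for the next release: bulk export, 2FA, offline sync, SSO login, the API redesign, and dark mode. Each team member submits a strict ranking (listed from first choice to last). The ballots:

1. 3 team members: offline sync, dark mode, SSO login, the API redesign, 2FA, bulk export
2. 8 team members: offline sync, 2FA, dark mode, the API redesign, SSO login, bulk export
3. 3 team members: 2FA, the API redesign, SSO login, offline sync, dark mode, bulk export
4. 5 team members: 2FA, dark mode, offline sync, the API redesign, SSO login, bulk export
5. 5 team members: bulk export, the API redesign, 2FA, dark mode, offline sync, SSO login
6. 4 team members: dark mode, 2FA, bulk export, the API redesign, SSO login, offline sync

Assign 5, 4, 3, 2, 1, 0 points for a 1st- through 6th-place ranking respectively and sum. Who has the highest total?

bulk export: 3·0 + 8·0 + 3·0 + 5·0 + 5·5 + 4·3 = 37
2FA: 3·1 + 8·4 + 3·5 + 5·5 + 5·3 + 4·4 = 106
offline sync: 3·5 + 8·5 + 3·2 + 5·3 + 5·1 + 4·0 = 81
SSO login: 3·3 + 8·1 + 3·3 + 5·1 + 5·0 + 4·1 = 35
the API redesign: 3·2 + 8·2 + 3·4 + 5·2 + 5·4 + 4·2 = 72
dark mode: 3·4 + 8·3 + 3·1 + 5·4 + 5·2 + 4·5 = 89
2FA has the highest Borda score (106).

2FA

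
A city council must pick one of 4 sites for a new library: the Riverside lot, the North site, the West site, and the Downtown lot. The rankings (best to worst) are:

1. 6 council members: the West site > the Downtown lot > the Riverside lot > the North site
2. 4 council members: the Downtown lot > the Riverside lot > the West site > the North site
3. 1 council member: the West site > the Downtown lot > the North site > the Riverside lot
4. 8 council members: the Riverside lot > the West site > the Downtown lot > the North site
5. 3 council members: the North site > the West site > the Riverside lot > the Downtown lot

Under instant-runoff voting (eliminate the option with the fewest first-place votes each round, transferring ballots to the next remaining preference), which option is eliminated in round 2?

the Downtown lot

Round 1: the Riverside lot 8, the North site 3, the West site 7, the Downtown lot 4. Eliminate the North site.
Round 2: the Riverside lot 8, the West site 10, the Downtown lot 4. Eliminate the Downtown lot.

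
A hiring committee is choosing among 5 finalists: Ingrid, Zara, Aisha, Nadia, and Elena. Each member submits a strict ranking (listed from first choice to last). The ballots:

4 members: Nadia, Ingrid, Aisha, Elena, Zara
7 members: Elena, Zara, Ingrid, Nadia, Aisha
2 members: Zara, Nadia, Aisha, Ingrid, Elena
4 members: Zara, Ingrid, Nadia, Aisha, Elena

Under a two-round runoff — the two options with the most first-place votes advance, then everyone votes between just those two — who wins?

Round 1 first-place votes: Ingrid 0, Zara 6, Aisha 0, Nadia 4, Elena 7.
Elena and Zara advance.
Runoff: Elena is preferred to Zara by 11 voters; Zara by 6.
Elena wins the runoff.

Elena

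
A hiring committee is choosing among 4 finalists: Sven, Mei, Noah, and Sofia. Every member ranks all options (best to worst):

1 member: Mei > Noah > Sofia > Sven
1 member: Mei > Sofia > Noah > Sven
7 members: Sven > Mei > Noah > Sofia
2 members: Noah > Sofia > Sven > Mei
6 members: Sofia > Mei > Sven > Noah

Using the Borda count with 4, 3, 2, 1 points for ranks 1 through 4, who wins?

Mei

Sven: 1·1 + 1·1 + 7·4 + 2·2 + 6·2 = 46
Mei: 1·4 + 1·4 + 7·3 + 2·1 + 6·3 = 49
Noah: 1·3 + 1·2 + 7·2 + 2·4 + 6·1 = 33
Sofia: 1·2 + 1·3 + 7·1 + 2·3 + 6·4 = 42
Mei has the highest Borda score (49).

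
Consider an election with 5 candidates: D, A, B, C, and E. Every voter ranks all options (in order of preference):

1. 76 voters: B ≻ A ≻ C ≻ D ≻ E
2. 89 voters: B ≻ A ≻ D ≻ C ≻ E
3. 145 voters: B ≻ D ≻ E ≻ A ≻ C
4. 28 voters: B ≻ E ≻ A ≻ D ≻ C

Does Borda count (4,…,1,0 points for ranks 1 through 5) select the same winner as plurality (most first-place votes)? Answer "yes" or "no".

yes

Borda — scores: D 717, A 696, B 1352, C 241, E 374. Winner: B.
Plurality — first-place votes: D 0, A 0, B 338, C 0, E 0. Winner: B.
The two methods agree.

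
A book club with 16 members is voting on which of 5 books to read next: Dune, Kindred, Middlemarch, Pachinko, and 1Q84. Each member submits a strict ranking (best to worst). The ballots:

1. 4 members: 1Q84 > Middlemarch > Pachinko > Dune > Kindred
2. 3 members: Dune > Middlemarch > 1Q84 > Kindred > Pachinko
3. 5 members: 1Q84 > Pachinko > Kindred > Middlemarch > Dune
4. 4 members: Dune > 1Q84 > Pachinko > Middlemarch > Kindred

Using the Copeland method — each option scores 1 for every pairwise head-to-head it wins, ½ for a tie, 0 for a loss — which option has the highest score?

1Q84

Dune: beats Kindred; loses to Middlemarch, Pachinko, and 1Q84 → score 1.
Kindred: loses to Dune, Middlemarch, Pachinko, and 1Q84 → score 0.
Middlemarch: beats Dune and Kindred; loses to Pachinko and 1Q84 → score 2.
Pachinko: beats Dune, Kindred, and Middlemarch; loses to 1Q84 → score 3.
1Q84: beats Dune, Kindred, Middlemarch, and Pachinko → score 4.
1Q84 has the best pairwise record.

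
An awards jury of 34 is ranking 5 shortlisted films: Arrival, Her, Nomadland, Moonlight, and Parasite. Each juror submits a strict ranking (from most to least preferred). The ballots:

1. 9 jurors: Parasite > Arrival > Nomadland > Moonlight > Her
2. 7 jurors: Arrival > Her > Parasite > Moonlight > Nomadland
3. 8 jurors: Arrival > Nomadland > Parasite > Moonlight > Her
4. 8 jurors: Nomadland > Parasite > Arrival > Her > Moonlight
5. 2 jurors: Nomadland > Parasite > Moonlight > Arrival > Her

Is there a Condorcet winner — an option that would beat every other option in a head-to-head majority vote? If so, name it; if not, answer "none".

none

Checking pairwise contests:
Parasite beats Arrival 19–15.
Arrival beats Her 34–0.
Arrival beats Nomadland 24–10.
Arrival beats Moonlight 32–2.
Nomadland beats Parasite 18–16.
Every option loses at least one head-to-head, so there is no Condorcet winner.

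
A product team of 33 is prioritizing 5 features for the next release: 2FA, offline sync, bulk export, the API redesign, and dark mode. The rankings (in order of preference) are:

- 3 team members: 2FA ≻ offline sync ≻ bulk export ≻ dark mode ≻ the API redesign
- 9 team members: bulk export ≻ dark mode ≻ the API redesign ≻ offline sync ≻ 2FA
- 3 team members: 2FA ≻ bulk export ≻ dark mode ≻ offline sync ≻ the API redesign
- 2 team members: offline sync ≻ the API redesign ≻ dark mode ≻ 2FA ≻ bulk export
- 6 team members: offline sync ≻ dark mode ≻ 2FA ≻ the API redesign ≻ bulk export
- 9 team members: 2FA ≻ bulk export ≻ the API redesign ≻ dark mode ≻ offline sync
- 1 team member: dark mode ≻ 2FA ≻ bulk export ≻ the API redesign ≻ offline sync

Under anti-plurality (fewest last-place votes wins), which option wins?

Last-place votes: 2FA 9, offline sync 10, bulk export 8, the API redesign 6, dark mode 0.
dark mode is ranked last by the fewest voters, so dark mode wins.

dark mode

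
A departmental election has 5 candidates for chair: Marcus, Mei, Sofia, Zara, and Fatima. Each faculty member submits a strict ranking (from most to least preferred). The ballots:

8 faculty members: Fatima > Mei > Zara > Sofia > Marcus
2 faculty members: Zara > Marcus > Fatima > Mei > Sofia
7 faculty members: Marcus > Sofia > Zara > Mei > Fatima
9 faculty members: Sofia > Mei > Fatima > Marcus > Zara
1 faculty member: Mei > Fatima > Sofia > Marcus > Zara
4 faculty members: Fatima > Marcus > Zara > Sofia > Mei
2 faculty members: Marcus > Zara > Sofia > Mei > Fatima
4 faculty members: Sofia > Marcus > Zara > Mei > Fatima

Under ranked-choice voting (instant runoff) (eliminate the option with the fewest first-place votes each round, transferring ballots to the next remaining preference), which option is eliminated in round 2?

Round 1: Marcus 9, Mei 1, Sofia 13, Zara 2, Fatima 12. Eliminate Mei.
Round 2: Marcus 9, Sofia 13, Zara 2, Fatima 13. Eliminate Zara.

Zara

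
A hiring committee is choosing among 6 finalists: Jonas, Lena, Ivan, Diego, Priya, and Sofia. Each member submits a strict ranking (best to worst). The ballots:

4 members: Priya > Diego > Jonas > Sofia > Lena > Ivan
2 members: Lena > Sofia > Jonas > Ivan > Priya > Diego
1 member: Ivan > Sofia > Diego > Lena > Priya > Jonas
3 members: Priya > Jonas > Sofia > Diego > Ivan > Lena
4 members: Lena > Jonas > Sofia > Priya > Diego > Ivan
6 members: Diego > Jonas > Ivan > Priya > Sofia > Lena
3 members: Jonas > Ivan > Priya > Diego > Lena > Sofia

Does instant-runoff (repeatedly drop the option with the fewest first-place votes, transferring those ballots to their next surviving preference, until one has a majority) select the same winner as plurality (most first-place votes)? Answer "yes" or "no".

Instant-runoff — R1 Jonas 3, Lena 6, Ivan 1, Diego 6, Priya 7, Sofia 0 (Sofia out); R2 Jonas 3, Lena 6, Ivan 1, Diego 6, Priya 7 (Ivan out); R3 Jonas 3, Lena 6, Diego 7, Priya 7 (Jonas out); R4 Lena 6, Diego 7, Priya 10 (Lena out); R5 Diego 7, Priya 16 (Priya winner). Winner: Priya.
Plurality — first-place votes: Jonas 3, Lena 6, Ivan 1, Diego 6, Priya 7, Sofia 0. Winner: Priya.
The two methods agree.

yes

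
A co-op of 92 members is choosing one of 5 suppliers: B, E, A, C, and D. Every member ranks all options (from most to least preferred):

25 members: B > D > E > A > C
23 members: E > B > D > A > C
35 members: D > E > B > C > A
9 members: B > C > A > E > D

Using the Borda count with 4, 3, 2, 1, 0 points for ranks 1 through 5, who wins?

B: 25·4 + 23·3 + 35·2 + 9·4 = 275
E: 25·2 + 23·4 + 35·3 + 9·1 = 256
A: 25·1 + 23·1 + 35·0 + 9·2 = 66
C: 25·0 + 23·0 + 35·1 + 9·3 = 62
D: 25·3 + 23·2 + 35·4 + 9·0 = 261
B has the highest Borda score (275).

B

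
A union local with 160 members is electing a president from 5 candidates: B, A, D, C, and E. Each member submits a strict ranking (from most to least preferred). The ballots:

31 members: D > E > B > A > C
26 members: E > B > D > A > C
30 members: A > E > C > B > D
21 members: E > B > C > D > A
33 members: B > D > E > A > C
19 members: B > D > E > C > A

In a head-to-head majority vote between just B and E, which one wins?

E

Voters preferring B to E: 52; preferring E to B: 108.
E wins the head-to-head.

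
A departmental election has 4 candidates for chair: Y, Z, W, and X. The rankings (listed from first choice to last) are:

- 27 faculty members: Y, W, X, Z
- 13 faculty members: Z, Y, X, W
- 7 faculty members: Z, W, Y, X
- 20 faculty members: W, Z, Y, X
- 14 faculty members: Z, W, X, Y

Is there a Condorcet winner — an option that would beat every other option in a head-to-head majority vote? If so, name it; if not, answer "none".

W vs Y: 41–40 for W.
W vs Z: 47–34 for W.
W vs X: 68–13 for W.
W beats every other option head-to-head.

W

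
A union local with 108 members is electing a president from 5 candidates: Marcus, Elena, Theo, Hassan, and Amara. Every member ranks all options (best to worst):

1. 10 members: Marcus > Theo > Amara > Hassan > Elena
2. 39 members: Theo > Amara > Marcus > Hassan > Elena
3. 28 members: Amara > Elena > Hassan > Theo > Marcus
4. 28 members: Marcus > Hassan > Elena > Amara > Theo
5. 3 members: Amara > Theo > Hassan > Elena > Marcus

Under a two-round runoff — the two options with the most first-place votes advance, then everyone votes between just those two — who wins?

Theo

Round 1 first-place votes: Marcus 38, Elena 0, Theo 39, Hassan 0, Amara 31.
Theo and Marcus advance.
Runoff: Theo is preferred to Marcus by 70 voters; Marcus by 38.
Theo wins the runoff.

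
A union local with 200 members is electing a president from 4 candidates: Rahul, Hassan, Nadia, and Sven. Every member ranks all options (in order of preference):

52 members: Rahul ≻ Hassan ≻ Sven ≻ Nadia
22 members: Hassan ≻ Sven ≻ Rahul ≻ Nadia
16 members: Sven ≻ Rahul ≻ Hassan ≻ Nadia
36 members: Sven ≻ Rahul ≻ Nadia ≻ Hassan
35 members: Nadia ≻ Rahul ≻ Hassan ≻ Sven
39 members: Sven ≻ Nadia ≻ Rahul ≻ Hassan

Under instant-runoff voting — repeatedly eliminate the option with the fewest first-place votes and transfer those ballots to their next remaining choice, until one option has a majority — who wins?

Sven

Round 1: Rahul 52, Hassan 22, Nadia 35, Sven 91. Eliminate Hassan.
Round 2: Rahul 52, Nadia 35, Sven 113. Sven has a majority.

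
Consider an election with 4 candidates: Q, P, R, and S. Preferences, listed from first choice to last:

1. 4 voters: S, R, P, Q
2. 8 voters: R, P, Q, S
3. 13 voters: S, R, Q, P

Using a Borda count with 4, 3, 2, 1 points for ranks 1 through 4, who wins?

Q: 4·1 + 8·2 + 13·2 = 46
P: 4·2 + 8·3 + 13·1 = 45
R: 4·3 + 8·4 + 13·3 = 83
S: 4·4 + 8·1 + 13·4 = 76
R has the highest Borda score (83).

R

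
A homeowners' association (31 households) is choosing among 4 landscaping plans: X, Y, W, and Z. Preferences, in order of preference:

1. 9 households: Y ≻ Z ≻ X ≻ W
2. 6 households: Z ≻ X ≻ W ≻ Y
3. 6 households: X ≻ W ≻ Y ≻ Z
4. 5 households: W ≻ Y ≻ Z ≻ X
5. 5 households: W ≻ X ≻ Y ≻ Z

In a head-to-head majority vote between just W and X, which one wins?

X

Voters preferring W to X: 10; preferring X to W: 21.
X wins the head-to-head.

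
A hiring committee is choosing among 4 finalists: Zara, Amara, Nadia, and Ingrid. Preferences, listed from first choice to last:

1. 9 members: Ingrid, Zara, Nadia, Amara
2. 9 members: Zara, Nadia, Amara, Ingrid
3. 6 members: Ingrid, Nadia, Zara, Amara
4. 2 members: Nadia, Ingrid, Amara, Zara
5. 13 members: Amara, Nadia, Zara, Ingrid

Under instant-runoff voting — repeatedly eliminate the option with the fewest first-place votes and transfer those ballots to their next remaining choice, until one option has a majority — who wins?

Round 1: Zara 9, Amara 13, Nadia 2, Ingrid 15. Eliminate Nadia.
Round 2: Zara 9, Amara 13, Ingrid 17. Eliminate Zara.
Round 3: Amara 22, Ingrid 17. Amara has a majority.

Amara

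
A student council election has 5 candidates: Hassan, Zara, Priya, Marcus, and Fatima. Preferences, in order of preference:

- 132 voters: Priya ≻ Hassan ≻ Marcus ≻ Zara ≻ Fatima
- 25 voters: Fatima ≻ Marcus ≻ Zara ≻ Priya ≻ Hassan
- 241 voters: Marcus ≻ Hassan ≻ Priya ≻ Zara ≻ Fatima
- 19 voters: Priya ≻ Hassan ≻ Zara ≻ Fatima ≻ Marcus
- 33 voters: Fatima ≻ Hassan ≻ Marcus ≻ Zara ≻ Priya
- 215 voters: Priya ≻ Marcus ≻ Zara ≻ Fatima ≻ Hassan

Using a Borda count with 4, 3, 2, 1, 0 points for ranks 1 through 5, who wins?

Hassan: 132·3 + 25·0 + 241·3 + 19·3 + 33·3 + 215·0 = 1275
Zara: 132·1 + 25·2 + 241·1 + 19·2 + 33·1 + 215·2 = 924
Priya: 132·4 + 25·1 + 241·2 + 19·4 + 33·0 + 215·4 = 1971
Marcus: 132·2 + 25·3 + 241·4 + 19·0 + 33·2 + 215·3 = 2014
Fatima: 132·0 + 25·4 + 241·0 + 19·1 + 33·4 + 215·1 = 466
Marcus has the highest Borda score (2014).

Marcus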